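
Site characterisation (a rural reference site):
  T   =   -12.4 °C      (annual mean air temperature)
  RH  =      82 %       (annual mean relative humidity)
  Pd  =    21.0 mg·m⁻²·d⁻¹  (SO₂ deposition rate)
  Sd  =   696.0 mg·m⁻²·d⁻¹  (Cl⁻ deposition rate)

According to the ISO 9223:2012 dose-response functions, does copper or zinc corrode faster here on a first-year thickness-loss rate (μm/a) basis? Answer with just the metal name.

zinc

copper: temperature factor f = +0.126·(-22.4) = -2.8224
  SO₂ term: 0.0053·21.0^0.26·exp(0.059·82-2.8224) = 0.08778
  Cl⁻ term: 0.01025·696.0^0.27·exp(0.036·82+0.049·-12.4) = 0.6257
  sum: 0.08778 + 0.6257 → r_corr = 0.7135 μm/a
zinc: T≤10 °C ⇒ hinge +0.038·(-12.4−10) = -0.8512
  Pd branch = 0.0129·Pd^0.44·e^(0.046·RH+f) = 0.9138 μm/a
  Cl⁻ term: 0.0175·696.0^0.57·exp(0.008·82+0.085·-12.4) = 0.4903
  r_corr = 0.9138 + 0.4903 = 1.404 μm/a
Ordering by μm/a: zinc (1.4) > copper (0.714)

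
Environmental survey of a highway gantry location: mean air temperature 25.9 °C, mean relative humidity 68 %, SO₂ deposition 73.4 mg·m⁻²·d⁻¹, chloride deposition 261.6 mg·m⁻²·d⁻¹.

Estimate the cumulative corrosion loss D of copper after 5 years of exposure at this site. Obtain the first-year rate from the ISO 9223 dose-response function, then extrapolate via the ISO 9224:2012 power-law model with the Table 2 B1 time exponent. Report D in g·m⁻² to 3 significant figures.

copper: T>10 °C ⇒ hinge -0.080·(25.9−10) = -1.2720
  SO₂ term: 0.0053·73.4^0.26·exp(0.059·68-1.2720) = 0.2508
  Cl⁻ term: 0.01025·261.6^0.27·exp(0.036·68+0.049·25.9) = 1.896
  r_corr = 0.2508 + 1.896 = 2.147 μm/a
ISO 9224: D(t) = r_corr · t^b with b = 0.667 (copper, B1)
  D(5) = 2.147 × 5^0.667 = 2.147 × 2.926 = 6.28 μm
  Mass loss = 6.28 μm × 8.96 g/cm³ = 56.27 g·m⁻²

D(5) = 56.3 g·m⁻²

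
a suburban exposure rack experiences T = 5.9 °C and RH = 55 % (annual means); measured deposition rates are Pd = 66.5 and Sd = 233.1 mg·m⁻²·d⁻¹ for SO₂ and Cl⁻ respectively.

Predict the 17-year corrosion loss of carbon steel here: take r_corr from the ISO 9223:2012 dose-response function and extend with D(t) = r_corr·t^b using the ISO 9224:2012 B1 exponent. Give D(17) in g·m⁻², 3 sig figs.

carbon steel: T≤10 °C ⇒ hinge +0.150·(5.9−10) = -0.6150
  SO₂ term: 1.77·66.5^0.52·exp(0.02·55-0.6150) = 25.5
  Cl⁻ term: 0.102·233.1^0.62·exp(0.033·55+0.04·5.9) = 23.29
  sum: 25.5 + 23.29 → r_corr = 48.79 μm/a
ISO 9224: D(t) = r_corr · t^b with b = 0.523 (carbon steel, B1)
  D(17) = 48.79 × 17^0.523 = 48.79 × 4.401 = 214.7 μm
  Mass loss = 214.7 μm × 7.85 g/cm³ = 1685 g·m⁻²

D(17) = 1.69e+03 g·m⁻²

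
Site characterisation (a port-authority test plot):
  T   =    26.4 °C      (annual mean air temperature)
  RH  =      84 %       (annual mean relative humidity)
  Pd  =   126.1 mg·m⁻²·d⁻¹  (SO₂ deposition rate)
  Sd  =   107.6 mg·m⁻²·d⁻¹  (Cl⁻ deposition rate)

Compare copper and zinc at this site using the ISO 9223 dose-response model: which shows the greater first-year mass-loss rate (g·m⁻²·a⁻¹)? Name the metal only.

zinc

copper: T>10 °C ⇒ hinge -0.080·(26.4−10) = -1.3120
  Pd branch = 0.0053·Pd^0.26·e^(0.059·RH+f) = 0.7129 μm/a
  Cl⁻ term: 0.01025·107.6^0.27·exp(0.036·84+0.049·26.4) = 2.719
  sum: 0.7129 + 2.719 → r_corr = 3.432 μm/a
  mass loss = 3.432 μm/a × 8.96 g/cm³ = 30.75 g·m⁻²·a⁻¹
zinc: f(T) = -0.071·(T−10) [T>10 °C] = -1.1644
  SO₂ term: 0.0129·126.1^0.44·exp(0.046·84-1.1644) = 1.612
  Cl⁻ term: 0.0175·107.6^0.57·exp(0.008·84+0.085·26.4) = 4.651
  r_corr = 1.612 + 4.651 = 6.263 μm/a
  mass loss = 6.263 μm/a × 7.14 g/cm³ = 44.72 g·m⁻²·a⁻¹
Ordering by g·m⁻²·a⁻¹: zinc (44.7) > copper (30.8)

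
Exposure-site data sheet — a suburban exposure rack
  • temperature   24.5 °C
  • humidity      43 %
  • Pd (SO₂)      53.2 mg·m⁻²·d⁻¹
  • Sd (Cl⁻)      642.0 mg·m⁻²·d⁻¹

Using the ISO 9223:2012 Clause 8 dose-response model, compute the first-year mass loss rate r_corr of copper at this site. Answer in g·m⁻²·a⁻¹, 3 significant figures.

r_corr = 8.75 g·m⁻²·a⁻¹

copper: f(T) = -0.080·(T−10) [T>10 °C] = -1.1600
  sulphur-dioxide contribution → 0.05903 μm/a
  chloride contribution → 0.9171 μm/a
  ⇒ r_corr(copper) = 0.9761 μm/a
Convert to mass loss: 0.9761 μm/a × 8.96 g/cm³ = 8.746 g·m⁻²·a⁻¹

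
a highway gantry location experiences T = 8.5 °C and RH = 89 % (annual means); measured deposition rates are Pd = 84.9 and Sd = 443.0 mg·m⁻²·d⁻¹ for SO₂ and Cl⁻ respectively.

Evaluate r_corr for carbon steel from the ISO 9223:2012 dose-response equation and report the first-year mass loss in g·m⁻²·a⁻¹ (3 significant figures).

r_corr = 1.59e+03 g·m⁻²·a⁻¹

carbon steel: temperature factor f = +0.150·(-1.5) = -0.2250
  SO₂ term: 1.77·84.9^0.52·exp(0.02·89-0.2250) = 84.4
  Cl⁻ term: 0.102·443.0^0.62·exp(0.033·89+0.04·8.5) = 118.2
  sum: 84.4 + 118.2 → r_corr = 202.6 μm/a
Convert to mass loss: 202.6 μm/a × 7.85 g/cm³ = 1590 g·m⁻²·a⁻¹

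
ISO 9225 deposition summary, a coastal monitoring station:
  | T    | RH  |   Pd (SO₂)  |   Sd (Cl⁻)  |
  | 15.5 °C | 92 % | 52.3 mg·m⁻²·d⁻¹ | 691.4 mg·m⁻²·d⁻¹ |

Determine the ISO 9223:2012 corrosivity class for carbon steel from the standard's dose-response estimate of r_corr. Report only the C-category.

CX

carbon steel: f(T) = -0.054·(T−10) [T>10 °C] = -0.2970
  sulphur-dioxide contribution → 64.82 μm/a
  chloride contribution → 227.5 μm/a
  total first-year rate 292.3 μm/a
ISO 9223 Table 2 (carbon steel): 200 < 292 ≤ 700 μm/a ⇒ CX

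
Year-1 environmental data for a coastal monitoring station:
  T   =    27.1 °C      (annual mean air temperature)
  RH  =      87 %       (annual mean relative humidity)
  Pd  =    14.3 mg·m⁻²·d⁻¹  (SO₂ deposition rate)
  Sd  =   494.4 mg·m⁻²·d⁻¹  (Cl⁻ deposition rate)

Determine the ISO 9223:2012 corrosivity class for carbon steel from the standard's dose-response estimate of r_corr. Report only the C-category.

CX

carbon steel: f(T) = -0.054·(T−10) [T>10 °C] = -0.9234
  SO₂ term: 1.77·14.3^0.52·exp(0.02·87-0.9234) = 15.97
  Cl⁻ term: 0.102·494.4^0.62·exp(0.033·87+0.04·27.1) = 249.2
  sum: 15.97 + 249.2 → r_corr = 265.2 μm/a
ISO 9223 Table 2 (carbon steel): 200 < 265 ≤ 700 μm/a ⇒ CX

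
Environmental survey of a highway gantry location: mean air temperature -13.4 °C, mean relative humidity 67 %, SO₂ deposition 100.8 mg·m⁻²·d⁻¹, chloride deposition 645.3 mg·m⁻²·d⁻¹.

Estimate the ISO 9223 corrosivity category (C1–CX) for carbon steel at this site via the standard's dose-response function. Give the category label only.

carbon steel: f(T) = +0.150·(T−10) [T≤10 °C] = -3.5100
  sulphur-dioxide contribution → 2.225 μm/a
  chloride contribution → 30.07 μm/a
  total first-year rate 32.29 μm/a
Category bounds: 25…50 μm/a bracket r_corr ⇒ C3

C3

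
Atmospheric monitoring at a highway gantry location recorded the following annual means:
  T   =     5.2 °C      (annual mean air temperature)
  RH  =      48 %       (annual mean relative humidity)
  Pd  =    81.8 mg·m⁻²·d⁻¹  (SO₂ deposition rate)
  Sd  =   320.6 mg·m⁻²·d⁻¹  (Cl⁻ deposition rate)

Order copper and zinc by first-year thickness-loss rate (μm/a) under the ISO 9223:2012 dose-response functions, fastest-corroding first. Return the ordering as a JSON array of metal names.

copper: f(T) = +0.126·(T−10) [T≤10 °C] = -0.6048
  Pd branch = 0.0053·Pd^0.26·e^(0.059·RH+f) = 0.1545 μm/a
  Sd branch = 0.01025·Sd^0.27·e^(0.036·RH+0.049·T) = 0.3536 μm/a
  sum: 0.1545 + 0.3536 → r_corr = 0.508 μm/a
zinc: f(T) = +0.038·(T−10) [T≤10 °C] = -0.1824
  SO₂ term: 0.0129·81.8^0.44·exp(0.046·48-0.1824) = 0.6791
  Cl⁻ term: 0.0175·320.6^0.57·exp(0.008·48+0.085·5.2) = 1.072
  sum: 0.6791 + 1.072 → r_corr = 1.751 μm/a
Ordering by μm/a: zinc (1.75) > copper (0.508)

["zinc", "copper"]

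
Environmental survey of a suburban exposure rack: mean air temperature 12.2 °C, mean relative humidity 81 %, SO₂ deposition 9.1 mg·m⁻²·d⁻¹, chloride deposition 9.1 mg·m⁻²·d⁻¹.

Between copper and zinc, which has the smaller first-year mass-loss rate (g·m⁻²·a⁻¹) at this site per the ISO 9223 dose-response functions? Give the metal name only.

copper: T>10 °C ⇒ hinge -0.080·(12.2−10) = -0.1760
  Pd branch = 0.0053·Pd^0.26·e^(0.059·RH+f) = 0.939 μm/a
  Sd branch = 0.01025·Sd^0.27·e^(0.036·RH+0.049·T) = 0.6247 μm/a
  r_corr = 0.939 + 0.6247 = 1.564 μm/a
  mass loss = 1.564 μm/a × 8.96 g/cm³ = 14.01 g·m⁻²·a⁻¹
zinc: f(T) = -0.071·(T−10) [T>10 °C] = -0.1562
  SO₂ term: 0.0129·9.1^0.44·exp(0.046·81-0.1562) = 1.21
  Cl⁻ term: 0.0175·9.1^0.57·exp(0.008·81+0.085·12.2) = 0.3323
  sum: 1.21 + 0.3323 → r_corr = 1.543 μm/a
  mass loss = 1.543 μm/a × 7.14 g/cm³ = 11.01 g·m⁻²·a⁻¹
Ordering by g·m⁻²·a⁻¹: copper (14) > zinc (11)

zinc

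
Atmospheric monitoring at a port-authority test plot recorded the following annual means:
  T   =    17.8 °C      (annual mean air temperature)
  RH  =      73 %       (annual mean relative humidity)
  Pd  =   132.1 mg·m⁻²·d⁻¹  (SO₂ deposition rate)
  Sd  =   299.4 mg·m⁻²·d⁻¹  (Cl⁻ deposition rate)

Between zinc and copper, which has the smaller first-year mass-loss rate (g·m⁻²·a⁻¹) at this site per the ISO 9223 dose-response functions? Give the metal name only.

zinc: f(T) = -0.071·(T−10) [T>10 °C] = -0.5538
  SO₂ term: 0.0129·132.1^0.44·exp(0.046·73-0.5538) = 1.827
  Cl⁻ term: 0.0175·299.4^0.57·exp(0.008·73+0.085·17.8) = 3.675
  sum: 1.827 + 3.675 → r_corr = 5.501 μm/a
  mass loss = 5.501 μm/a × 7.14 g/cm³ = 39.28 g·m⁻²·a⁻¹
copper: T>10 °C ⇒ hinge -0.080·(17.8−10) = -0.6240
  Pd branch = 0.0053·Pd^0.26·e^(0.059·RH+f) = 0.7503 μm/a
  Sd branch = 0.01025·Sd^0.27·e^(0.036·RH+0.049·T) = 1.583 μm/a
  r_corr = 0.7503 + 1.583 = 2.333 μm/a
  mass loss = 2.333 μm/a × 8.96 g/cm³ = 20.9 g·m⁻²·a⁻¹
Ordering by g·m⁻²·a⁻¹: zinc (39.3) > copper (20.9)

copper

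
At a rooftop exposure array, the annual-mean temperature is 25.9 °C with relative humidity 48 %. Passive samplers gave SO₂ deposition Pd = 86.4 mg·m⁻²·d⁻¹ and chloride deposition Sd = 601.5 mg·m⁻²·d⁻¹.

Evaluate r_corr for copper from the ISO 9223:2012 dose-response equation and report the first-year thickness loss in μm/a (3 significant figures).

r_corr = 1.24 μm/a

copper: f(T) = -0.080·(T−10) [T>10 °C] = -1.2720
  SO₂ term: 0.0053·86.4^0.26·exp(0.059·48-1.2720) = 0.0804
  Sd branch = 0.01025·Sd^0.27·e^(0.036·RH+0.049·T) = 1.155 μm/a
  sum: 0.0804 + 1.155 → r_corr = 1.236 μm/a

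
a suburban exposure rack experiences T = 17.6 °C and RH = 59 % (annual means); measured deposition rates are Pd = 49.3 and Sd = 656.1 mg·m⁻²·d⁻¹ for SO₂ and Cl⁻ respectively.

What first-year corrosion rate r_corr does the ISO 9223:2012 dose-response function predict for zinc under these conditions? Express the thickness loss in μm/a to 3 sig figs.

r_corr = 5.68 μm/a

zinc: temperature factor f = -0.071·(7.6) = -0.5396
  SO₂ term: 0.0129·49.3^0.44·exp(0.046·59-0.5396) = 0.6306
  Cl⁻ term: 0.0175·656.1^0.57·exp(0.008·59+0.085·17.6) = 5.051
  sum: 0.6306 + 5.051 → r_corr = 5.682 μm/a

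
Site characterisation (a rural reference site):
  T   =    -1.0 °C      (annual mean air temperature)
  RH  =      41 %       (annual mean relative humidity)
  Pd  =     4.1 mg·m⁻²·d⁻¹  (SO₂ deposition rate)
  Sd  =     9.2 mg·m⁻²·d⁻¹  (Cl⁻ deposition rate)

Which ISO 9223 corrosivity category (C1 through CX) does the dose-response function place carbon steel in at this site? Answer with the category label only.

C2

carbon steel: f(T) = +0.150·(T−10) [T≤10 °C] = -1.6500
  SO₂ term: 1.77·4.1^0.52·exp(0.02·41-1.6500) = 1.608
  Sd branch = 0.102·Sd^0.62·e^(0.033·RH+0.04·T) = 1.501 μm/a
  sum: 1.608 + 1.501 → r_corr = 3.109 μm/a
Category bounds: 1.3…25 μm/a bracket r_corr ⇒ C2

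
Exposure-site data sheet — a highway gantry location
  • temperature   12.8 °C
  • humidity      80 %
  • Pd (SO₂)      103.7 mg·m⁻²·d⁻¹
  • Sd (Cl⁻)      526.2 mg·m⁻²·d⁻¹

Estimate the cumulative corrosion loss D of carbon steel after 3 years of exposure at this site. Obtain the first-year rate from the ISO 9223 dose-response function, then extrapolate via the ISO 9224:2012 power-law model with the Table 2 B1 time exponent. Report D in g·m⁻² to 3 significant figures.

carbon steel: f(T) = -0.054·(T−10) [T>10 °C] = -0.1512
  SO₂ term: 1.77·103.7^0.52·exp(0.02·80-0.1512) = 84.21
  Sd branch = 0.102·Sd^0.62·e^(0.033·RH+0.04·T) = 116 μm/a
  sum: 84.21 + 116 → r_corr = 200.3 μm/a
Power-law: D(3) = r_corr · 3^0.523
  D(3) = 200.3 × 3^0.523 = 200.3 × 1.776 = 355.7 μm
  Mass loss = 355.7 μm × 7.85 g/cm³ = 2792 g·m⁻²

D(3) = 2.79e+03 g·m⁻²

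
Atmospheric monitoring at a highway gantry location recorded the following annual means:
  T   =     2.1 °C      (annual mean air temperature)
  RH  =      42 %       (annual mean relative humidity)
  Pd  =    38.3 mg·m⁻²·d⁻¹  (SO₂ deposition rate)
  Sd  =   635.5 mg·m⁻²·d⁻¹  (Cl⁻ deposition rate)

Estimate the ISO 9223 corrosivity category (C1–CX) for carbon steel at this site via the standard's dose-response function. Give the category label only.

carbon steel: T≤10 °C ⇒ hinge +0.150·(2.1−10) = -1.1850
  sulphur-dioxide contribution → 8.345 μm/a
  chloride contribution → 24.26 μm/a
  total first-year rate 32.61 μm/a
ISO 9223 Table 2 (carbon steel): 25 < 32.6 ≤ 50 μm/a ⇒ C3

C3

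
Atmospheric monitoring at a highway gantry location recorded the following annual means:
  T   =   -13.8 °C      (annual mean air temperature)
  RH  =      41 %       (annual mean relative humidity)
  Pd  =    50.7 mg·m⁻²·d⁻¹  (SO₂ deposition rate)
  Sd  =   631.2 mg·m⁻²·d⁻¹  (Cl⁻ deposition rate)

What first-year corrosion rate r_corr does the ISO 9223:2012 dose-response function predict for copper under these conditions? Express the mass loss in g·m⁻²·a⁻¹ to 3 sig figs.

r_corr = 1.24 g·m⁻²·a⁻¹

copper: T≤10 °C ⇒ hinge +0.126·(-13.8−10) = -2.9988
  sulphur-dioxide contribution → 0.008237 μm/a
  chloride contribution → 0.1301 μm/a
  ⇒ r_corr(copper) = 0.1383 μm/a
Convert to mass loss: 0.1383 μm/a × 8.96 g/cm³ = 1.239 g·m⁻²·a⁻¹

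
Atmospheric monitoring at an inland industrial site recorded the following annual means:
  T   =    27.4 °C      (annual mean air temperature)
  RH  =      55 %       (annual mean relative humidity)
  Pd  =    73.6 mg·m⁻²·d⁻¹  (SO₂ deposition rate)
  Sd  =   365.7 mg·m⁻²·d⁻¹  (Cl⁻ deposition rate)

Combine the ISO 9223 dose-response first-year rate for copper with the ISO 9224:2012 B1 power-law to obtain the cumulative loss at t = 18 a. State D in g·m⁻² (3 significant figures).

D(18) = 92.5 g·m⁻²

copper: f(T) = -0.080·(T−10) [T>10 °C] = -1.3920
  Pd branch = 0.0053·Pd^0.26·e^(0.059·RH+f) = 0.1034 μm/a
  Cl⁻ term: 0.01025·365.7^0.27·exp(0.036·55+0.049·27.4) = 1.399
  r_corr = 0.1034 + 1.399 = 1.502 μm/a
Power-law: D(18) = r_corr · 18^0.667
  D(18) = 1.502 × 18^0.667 = 1.502 × 6.875 = 10.33 μm
  Mass loss = 10.33 μm × 8.96 g/cm³ = 92.53 g·m⁻²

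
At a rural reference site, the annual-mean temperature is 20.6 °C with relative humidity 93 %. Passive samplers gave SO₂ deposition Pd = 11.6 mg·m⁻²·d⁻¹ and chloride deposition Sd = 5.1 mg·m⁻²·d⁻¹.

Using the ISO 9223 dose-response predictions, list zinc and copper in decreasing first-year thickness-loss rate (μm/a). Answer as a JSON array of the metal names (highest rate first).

["copper", "zinc"]

zinc: f(T) = -0.071·(T−10) [T>10 °C] = -0.7526
  Pd branch = 0.0129·Pd^0.44·e^(0.046·RH+f) = 1.288 μm/a
  Sd branch = 0.0175·Sd^0.57·e^(0.008·RH+0.085·T) = 0.5369 μm/a
  sum: 1.288 + 0.5369 → r_corr = 1.825 μm/a
copper: temperature factor f = -0.080·(10.6) = -0.8480
  SO₂ term: 0.0053·11.6^0.26·exp(0.059·93-0.8480) = 1.037
  Cl⁻ term: 0.01025·5.1^0.27·exp(0.036·93+0.049·20.6) = 1.242
  sum: 1.037 + 1.242 → r_corr = 2.279 μm/a
Ordering by μm/a: copper (2.28) > zinc (1.83)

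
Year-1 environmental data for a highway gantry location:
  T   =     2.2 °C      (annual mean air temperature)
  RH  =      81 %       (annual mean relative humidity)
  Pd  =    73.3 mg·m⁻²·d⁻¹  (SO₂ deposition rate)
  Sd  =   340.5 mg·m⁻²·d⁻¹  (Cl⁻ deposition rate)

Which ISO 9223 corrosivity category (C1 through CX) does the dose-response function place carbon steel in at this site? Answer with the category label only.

C5

carbon steel: temperature factor f = +0.150·(-7.8) = -1.1700
  sulphur-dioxide contribution → 25.9 μm/a
  chloride contribution → 59.92 μm/a
  total first-year rate 85.82 μm/a
ISO 9223 Table 2 (carbon steel): 80 < 85.8 ≤ 200 μm/a ⇒ C5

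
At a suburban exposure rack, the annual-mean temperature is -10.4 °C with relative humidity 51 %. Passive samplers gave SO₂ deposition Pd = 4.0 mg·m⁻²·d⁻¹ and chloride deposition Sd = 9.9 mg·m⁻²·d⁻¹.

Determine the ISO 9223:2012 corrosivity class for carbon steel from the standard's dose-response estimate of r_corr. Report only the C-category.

C2

carbon steel: temperature factor f = +0.150·(-20.4) = -3.0600
  SO₂ term: 1.77·4.0^0.52·exp(0.02·51-3.0600) = 0.4732
  Sd branch = 0.102·Sd^0.62·e^(0.033·RH+0.04·T) = 1.5 μm/a
  r_corr = 0.4732 + 1.5 = 1.973 μm/a
ISO 9223 Table 2 (carbon steel): 1.3 < 1.97 ≤ 25 μm/a ⇒ C2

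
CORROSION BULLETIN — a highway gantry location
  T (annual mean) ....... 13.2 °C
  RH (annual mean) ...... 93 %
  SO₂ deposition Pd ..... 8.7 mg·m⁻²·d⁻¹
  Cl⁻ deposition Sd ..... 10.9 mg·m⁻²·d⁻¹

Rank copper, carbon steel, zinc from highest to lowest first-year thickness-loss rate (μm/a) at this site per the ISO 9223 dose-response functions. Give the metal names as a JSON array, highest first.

["carbon steel", "copper", "zinc"]

copper: T>10 °C ⇒ hinge -0.080·(13.2−10) = -0.2560
  Pd branch = 0.0053·Pd^0.26·e^(0.059·RH+f) = 1.739 μm/a
  Cl⁻ term: 0.01025·10.9^0.27·exp(0.036·93+0.049·13.2) = 1.061
  r_corr = 1.739 + 1.061 = 2.8 μm/a
carbon steel: T>10 °C ⇒ hinge -0.054·(13.2−10) = -0.1728
  SO₂ term: 1.77·8.7^0.52·exp(0.02·93-0.1728) = 29.46
  Sd branch = 0.102·Sd^0.62·e^(0.033·RH+0.04·T) = 16.37 μm/a
  r_corr = 29.46 + 16.37 = 45.83 μm/a
zinc: temperature factor f = -0.071·(3.2) = -0.2272
  Pd branch = 0.0129·Pd^0.44·e^(0.046·RH+f) = 1.92 μm/a
  Sd branch = 0.0175·Sd^0.57·e^(0.008·RH+0.085·T) = 0.4413 μm/a
  sum: 1.92 + 0.4413 → r_corr = 2.361 μm/a
Ordering by μm/a: carbon steel (45.8) > copper (2.8) > zinc (2.36)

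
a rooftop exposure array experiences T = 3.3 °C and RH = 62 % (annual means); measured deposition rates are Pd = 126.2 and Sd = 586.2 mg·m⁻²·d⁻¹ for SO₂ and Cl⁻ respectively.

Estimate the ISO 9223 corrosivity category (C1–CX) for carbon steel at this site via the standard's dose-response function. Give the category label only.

carbon steel: f(T) = +0.150·(T−10) [T≤10 °C] = -1.0050
  Pd branch = 1.77·Pd^0.52·e^(0.02·RH+f) = 27.71 μm/a
  Sd branch = 0.102·Sd^0.62·e^(0.033·RH+0.04·T) = 46.85 μm/a
  sum: 27.71 + 46.85 → r_corr = 74.55 μm/a
Category bounds: 50…80 μm/a bracket r_corr ⇒ C4

C4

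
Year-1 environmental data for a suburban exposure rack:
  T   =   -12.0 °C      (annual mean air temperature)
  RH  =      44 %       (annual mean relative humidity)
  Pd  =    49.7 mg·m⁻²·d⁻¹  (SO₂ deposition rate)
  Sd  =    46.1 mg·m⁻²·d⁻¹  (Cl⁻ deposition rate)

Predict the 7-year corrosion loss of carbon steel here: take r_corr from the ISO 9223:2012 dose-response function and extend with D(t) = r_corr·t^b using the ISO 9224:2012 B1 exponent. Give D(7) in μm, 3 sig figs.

D(7) = 11.3 μm

carbon steel: T≤10 °C ⇒ hinge +0.150·(-12.0−10) = -3.3000
  sulphur-dioxide contribution → 1.2 μm/a
  chloride contribution → 2.899 μm/a
  total first-year rate 4.099 μm/a
Long-term exponent b (ISO 9224 Table 2, B1) = 0.523
  D(7) = 4.099 × 7^0.523 = 4.099 × 2.767 = 11.34 μm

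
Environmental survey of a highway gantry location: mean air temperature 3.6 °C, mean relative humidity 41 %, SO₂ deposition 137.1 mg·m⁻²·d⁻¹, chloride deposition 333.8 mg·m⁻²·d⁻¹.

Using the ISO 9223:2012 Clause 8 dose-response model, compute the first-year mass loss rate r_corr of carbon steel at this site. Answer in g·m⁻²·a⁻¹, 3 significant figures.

carbon steel: temperature factor f = +0.150·(-6.4) = -0.9600
  Pd branch = 1.77·Pd^0.52·e^(0.02·RH+f) = 19.88 μm/a
  Cl⁻ term: 0.102·333.8^0.62·exp(0.033·41+0.04·3.6) = 16.72
  r_corr = 19.88 + 16.72 = 36.6 μm/a
Convert to mass loss: 36.6 μm/a × 7.85 g/cm³ = 287.3 g·m⁻²·a⁻¹

r_corr = 287 g·m⁻²·a⁻¹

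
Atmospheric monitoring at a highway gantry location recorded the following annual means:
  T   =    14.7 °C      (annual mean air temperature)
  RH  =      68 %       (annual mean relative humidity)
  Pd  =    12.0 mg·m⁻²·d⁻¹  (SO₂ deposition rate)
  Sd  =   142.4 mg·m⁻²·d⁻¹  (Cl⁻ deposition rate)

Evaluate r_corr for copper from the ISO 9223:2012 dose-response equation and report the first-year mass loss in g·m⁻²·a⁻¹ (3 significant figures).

r_corr = 11.8 g·m⁻²·a⁻¹

copper: T>10 °C ⇒ hinge -0.080·(14.7−10) = -0.3760
  SO₂ term: 0.0053·12.0^0.26·exp(0.059·68-0.3760) = 0.3837
  Sd branch = 0.01025·Sd^0.27·e^(0.036·RH+0.049·T) = 0.9293 μm/a
  sum: 0.3837 + 0.9293 → r_corr = 1.313 μm/a
Convert to mass loss: 1.313 μm/a × 8.96 g/cm³ = 11.76 g·m⁻²·a⁻¹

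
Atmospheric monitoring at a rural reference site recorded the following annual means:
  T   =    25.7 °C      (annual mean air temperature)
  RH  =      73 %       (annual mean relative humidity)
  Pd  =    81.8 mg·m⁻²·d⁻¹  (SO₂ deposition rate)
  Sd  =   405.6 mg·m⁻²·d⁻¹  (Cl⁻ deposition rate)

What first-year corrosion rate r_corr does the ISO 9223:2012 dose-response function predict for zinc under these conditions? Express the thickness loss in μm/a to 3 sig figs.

r_corr = 9.39 μm/a

zinc: temperature factor f = -0.071·(15.7) = -1.1147
  Pd branch = 0.0129·Pd^0.44·e^(0.046·RH+f) = 0.8442 μm/a
  Sd branch = 0.0175·Sd^0.57·e^(0.008·RH+0.085·T) = 8.551 μm/a
  sum: 0.8442 + 8.551 → r_corr = 9.395 μm/a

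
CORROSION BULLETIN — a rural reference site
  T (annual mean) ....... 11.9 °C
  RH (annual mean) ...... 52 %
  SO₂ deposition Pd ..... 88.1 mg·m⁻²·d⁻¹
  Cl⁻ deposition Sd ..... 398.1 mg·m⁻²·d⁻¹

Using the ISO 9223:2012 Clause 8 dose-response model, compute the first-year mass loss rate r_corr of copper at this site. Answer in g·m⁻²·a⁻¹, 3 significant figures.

copper: temperature factor f = -0.080·(1.9) = -0.1520
  sulphur-dioxide contribution → 0.3136 μm/a
  chloride contribution → 0.6011 μm/a
  total first-year rate 0.9147 μm/a
Convert to mass loss: 0.9147 μm/a × 8.96 g/cm³ = 8.196 g·m⁻²·a⁻¹

r_corr = 8.20 g·m⁻²·a⁻¹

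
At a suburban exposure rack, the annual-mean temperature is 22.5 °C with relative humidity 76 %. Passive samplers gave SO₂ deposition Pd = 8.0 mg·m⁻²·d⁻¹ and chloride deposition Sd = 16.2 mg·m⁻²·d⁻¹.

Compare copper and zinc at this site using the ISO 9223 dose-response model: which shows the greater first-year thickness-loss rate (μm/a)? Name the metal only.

copper: temperature factor f = -0.080·(12.5) = -1.0000
  SO₂ term: 0.0053·8.0^0.26·exp(0.059·76-1.0000) = 0.2966
  Sd branch = 0.01025·Sd^0.27·e^(0.036·RH+0.049·T) = 1.01 μm/a
  sum: 0.2966 + 1.01 → r_corr = 1.307 μm/a
zinc: temperature factor f = -0.071·(12.5) = -0.8875
  Pd branch = 0.0129·Pd^0.44·e^(0.046·RH+f) = 0.4373 μm/a
  Cl⁻ term: 0.0175·16.2^0.57·exp(0.008·76+0.085·22.5) = 1.064
  r_corr = 0.4373 + 1.064 = 1.502 μm/a
Ordering by μm/a: zinc (1.5) > copper (1.31)

zinc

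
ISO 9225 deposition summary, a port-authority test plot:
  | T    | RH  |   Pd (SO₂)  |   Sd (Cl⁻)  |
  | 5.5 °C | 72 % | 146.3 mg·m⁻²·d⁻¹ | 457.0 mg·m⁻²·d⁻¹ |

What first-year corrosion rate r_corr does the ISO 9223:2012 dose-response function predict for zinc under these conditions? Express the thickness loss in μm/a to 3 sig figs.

zinc: f(T) = +0.038·(T−10) [T≤10 °C] = -0.1710
  sulphur-dioxide contribution → 2.676 μm/a
  chloride contribution → 1.631 μm/a
  ⇒ r_corr(zinc) = 4.306 μm/a

r_corr = 4.31 μm/a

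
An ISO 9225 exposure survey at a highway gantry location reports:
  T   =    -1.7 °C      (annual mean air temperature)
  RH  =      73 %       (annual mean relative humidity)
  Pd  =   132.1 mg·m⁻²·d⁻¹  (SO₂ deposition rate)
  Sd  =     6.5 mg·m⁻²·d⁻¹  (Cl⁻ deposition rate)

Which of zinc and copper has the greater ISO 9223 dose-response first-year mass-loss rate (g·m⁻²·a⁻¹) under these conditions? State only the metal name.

zinc: f(T) = +0.038·(T−10) [T≤10 °C] = -0.4446
  sulphur-dioxide contribution → 2.037 μm/a
  chloride contribution → 0.07894 μm/a
  ⇒ r_corr(zinc) = 2.116 μm/a
  mass loss = 2.116 μm/a × 7.14 g/cm³ = 15.11 g·m⁻²·a⁻¹
copper: f(T) = +0.126·(T−10) [T≤10 °C] = -1.4742
  sulphur-dioxide contribution → 0.3206 μm/a
  chloride contribution → 0.2165 μm/a
  ⇒ r_corr(copper) = 0.5371 μm/a
  mass loss = 0.5371 μm/a × 8.96 g/cm³ = 4.812 g·m⁻²·a⁻¹
Ordering by g·m⁻²·a⁻¹: zinc (15.1) > copper (4.81)

zinc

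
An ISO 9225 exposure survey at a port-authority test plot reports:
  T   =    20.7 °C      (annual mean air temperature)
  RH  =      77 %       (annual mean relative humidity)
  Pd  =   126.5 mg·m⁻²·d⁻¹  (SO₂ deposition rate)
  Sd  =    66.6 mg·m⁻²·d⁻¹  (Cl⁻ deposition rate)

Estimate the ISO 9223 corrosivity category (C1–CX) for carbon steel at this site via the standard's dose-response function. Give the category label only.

C5

carbon steel: temperature factor f = -0.054·(10.7) = -0.5778
  Pd branch = 1.77·Pd^0.52·e^(0.02·RH+f) = 57.4 μm/a
  Cl⁻ term: 0.102·66.6^0.62·exp(0.033·77+0.04·20.7) = 40.02
  r_corr = 57.4 + 40.02 = 97.42 μm/a
97.4 μm/a falls in (80, 200] for carbon steel → category C5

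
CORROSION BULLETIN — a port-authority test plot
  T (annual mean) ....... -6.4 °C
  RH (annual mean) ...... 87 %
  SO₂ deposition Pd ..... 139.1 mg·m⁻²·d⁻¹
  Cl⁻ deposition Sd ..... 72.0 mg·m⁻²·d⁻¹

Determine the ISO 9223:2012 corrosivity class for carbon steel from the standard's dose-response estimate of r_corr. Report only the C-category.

C3

carbon steel: temperature factor f = +0.150·(-16.4) = -2.4600
  Pd branch = 1.77·Pd^0.52·e^(0.02·RH+f) = 11.22 μm/a
  Cl⁻ term: 0.102·72.0^0.62·exp(0.033·87+0.04·-6.4) = 19.76
  sum: 11.22 + 19.76 → r_corr = 30.98 μm/a
ISO 9223 Table 2 (carbon steel): 25 < 31 ≤ 50 μm/a ⇒ C3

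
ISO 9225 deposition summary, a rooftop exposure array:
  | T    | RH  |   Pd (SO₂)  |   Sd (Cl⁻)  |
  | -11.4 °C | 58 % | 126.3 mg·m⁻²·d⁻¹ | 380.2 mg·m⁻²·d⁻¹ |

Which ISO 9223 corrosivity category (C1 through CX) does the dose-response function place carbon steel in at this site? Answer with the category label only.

carbon steel: T≤10 °C ⇒ hinge +0.150·(-11.4−10) = -3.2100
  Pd branch = 1.77·Pd^0.52·e^(0.02·RH+f) = 2.821 μm/a
  Cl⁻ term: 0.102·380.2^0.62·exp(0.033·58+0.04·-11.4) = 17.43
  sum: 2.821 + 17.43 → r_corr = 20.26 μm/a
20.3 μm/a falls in (1.3, 25] for carbon steel → category C2

C2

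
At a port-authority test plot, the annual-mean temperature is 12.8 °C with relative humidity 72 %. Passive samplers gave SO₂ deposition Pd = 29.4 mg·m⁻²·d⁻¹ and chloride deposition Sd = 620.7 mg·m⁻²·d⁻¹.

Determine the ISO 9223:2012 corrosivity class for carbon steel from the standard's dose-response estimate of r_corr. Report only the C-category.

C5

carbon steel: f(T) = -0.054·(T−10) [T>10 °C] = -0.1512
  sulphur-dioxide contribution → 37.26 μm/a
  chloride contribution → 98.73 μm/a
  total first-year rate 136 μm/a
Category bounds: 80…200 μm/a bracket r_corr ⇒ C5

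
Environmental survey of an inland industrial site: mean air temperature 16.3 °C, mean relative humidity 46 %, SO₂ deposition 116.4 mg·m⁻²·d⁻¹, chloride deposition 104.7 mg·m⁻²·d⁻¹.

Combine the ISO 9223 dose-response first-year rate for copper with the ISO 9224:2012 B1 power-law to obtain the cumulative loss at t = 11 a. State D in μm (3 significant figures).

D(11) = 2.90 μm

copper: temperature factor f = -0.080·(6.3) = -0.5040
  Pd branch = 0.0053·Pd^0.26·e^(0.059·RH+f) = 0.1664 μm/a
  Sd branch = 0.01025·Sd^0.27·e^(0.036·RH+0.049·T) = 0.419 μm/a
  sum: 0.1664 + 0.419 → r_corr = 0.5854 μm/a
Power-law: D(11) = r_corr · 11^0.667
  D(11) = 0.5854 × 11^0.667 = 0.5854 × 4.95 = 2.898 μm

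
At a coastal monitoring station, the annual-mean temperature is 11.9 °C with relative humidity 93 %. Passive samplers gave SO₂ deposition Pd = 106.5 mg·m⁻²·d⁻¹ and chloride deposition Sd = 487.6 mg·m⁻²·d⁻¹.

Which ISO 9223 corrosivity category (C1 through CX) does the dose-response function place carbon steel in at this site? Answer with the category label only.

carbon steel: T>10 °C ⇒ hinge -0.054·(11.9−10) = -0.1026
  SO₂ term: 1.77·106.5^0.52·exp(0.02·93-0.1026) = 116.3
  Cl⁻ term: 0.102·487.6^0.62·exp(0.033·93+0.04·11.9) = 164
  sum: 116.3 + 164 → r_corr = 280.2 μm/a
280 μm/a falls in (200, 700] for carbon steel → category CX

CX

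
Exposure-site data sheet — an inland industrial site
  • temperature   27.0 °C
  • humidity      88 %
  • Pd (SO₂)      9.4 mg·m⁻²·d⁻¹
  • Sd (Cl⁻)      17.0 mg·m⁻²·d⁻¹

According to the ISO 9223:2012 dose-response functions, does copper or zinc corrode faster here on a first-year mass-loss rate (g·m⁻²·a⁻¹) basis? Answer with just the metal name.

copper

copper: T>10 °C ⇒ hinge -0.080·(27.0−10) = -1.3600
  SO₂ term: 0.0053·9.4^0.26·exp(0.059·88-1.3600) = 0.438
  Sd branch = 0.01025·Sd^0.27·e^(0.036·RH+0.049·T) = 1.965 μm/a
  sum: 0.438 + 1.965 → r_corr = 2.403 μm/a
  mass loss = 2.403 μm/a × 8.96 g/cm³ = 21.53 g·m⁻²·a⁻¹
zinc: T>10 °C ⇒ hinge -0.071·(27.0−10) = -1.2070
  Pd branch = 0.0129·Pd^0.44·e^(0.046·RH+f) = 0.5924 μm/a
  Sd branch = 0.0175·Sd^0.57·e^(0.008·RH+0.085·T) = 1.765 μm/a
  sum: 0.5924 + 1.765 → r_corr = 2.358 μm/a
  mass loss = 2.358 μm/a × 7.14 g/cm³ = 16.83 g·m⁻²·a⁻¹
Ordering by g·m⁻²·a⁻¹: copper (21.5) > zinc (16.8)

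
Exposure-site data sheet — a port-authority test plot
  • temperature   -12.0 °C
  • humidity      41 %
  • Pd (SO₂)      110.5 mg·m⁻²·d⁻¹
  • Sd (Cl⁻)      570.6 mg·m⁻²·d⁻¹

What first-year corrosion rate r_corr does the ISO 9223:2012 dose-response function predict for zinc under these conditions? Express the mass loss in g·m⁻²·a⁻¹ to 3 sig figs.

r_corr = 4.42 g·m⁻²·a⁻¹

zinc: temperature factor f = +0.038·(-22.0) = -0.8360
  sulphur-dioxide contribution → 0.2922 μm/a
  chloride contribution → 0.3263 μm/a
  ⇒ r_corr(zinc) = 0.6185 μm/a
Convert to mass loss: 0.6185 μm/a × 7.14 g/cm³ = 4.416 g·m⁻²·a⁻¹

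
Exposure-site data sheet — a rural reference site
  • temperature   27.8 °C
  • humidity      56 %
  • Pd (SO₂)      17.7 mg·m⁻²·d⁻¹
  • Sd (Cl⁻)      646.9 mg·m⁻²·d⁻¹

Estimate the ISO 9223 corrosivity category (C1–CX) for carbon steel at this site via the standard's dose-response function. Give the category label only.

C5

carbon steel: T>10 °C ⇒ hinge -0.054·(27.8−10) = -0.9612
  sulphur-dioxide contribution → 9.245 μm/a
  chloride contribution → 108.9 μm/a
  ⇒ r_corr(carbon steel) = 118.1 μm/a
ISO 9223 Table 2 (carbon steel): 80 < 118 ≤ 200 μm/a ⇒ C5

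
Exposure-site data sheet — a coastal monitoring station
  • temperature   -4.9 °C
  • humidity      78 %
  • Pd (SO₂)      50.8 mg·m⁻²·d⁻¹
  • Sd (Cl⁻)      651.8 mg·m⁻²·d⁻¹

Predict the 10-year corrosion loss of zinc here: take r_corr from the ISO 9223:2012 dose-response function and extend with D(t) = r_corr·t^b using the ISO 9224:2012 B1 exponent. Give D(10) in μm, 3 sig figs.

D(10) = 15.3 μm

zinc: T≤10 °C ⇒ hinge +0.038·(-4.9−10) = -0.5662
  sulphur-dioxide contribution → 1.491 μm/a
  chloride contribution → 0.8654 μm/a
  ⇒ r_corr(zinc) = 2.357 μm/a
Power-law: D(10) = r_corr · 10^0.813
  D(10) = 2.357 × 10^0.813 = 2.357 × 6.501 = 15.32 μm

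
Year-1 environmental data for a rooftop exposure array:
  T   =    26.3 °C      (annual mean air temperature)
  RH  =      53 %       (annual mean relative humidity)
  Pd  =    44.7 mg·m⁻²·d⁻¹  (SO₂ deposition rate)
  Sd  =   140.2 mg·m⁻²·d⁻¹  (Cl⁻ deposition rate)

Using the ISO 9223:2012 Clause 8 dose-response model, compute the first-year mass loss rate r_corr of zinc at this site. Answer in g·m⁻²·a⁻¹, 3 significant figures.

r_corr = 31.6 g·m⁻²·a⁻¹

zinc: temperature factor f = -0.071·(16.3) = -1.1573
  sulphur-dioxide contribution → 0.2471 μm/a
  chloride contribution → 4.185 μm/a
  total first-year rate 4.432 μm/a
Convert to mass loss: 4.432 μm/a × 7.14 g/cm³ = 31.65 g·m⁻²·a⁻¹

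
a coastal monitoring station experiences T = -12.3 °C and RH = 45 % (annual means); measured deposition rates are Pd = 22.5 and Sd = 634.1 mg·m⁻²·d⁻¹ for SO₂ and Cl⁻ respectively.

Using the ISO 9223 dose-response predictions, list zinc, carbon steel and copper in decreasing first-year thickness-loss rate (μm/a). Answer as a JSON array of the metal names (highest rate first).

zinc: temperature factor f = +0.038·(-22.3) = -0.8474
  Pd branch = 0.0129·Pd^0.44·e^(0.046·RH+f) = 0.1724 μm/a
  Cl⁻ term: 0.0175·634.1^0.57·exp(0.008·45+0.085·-12.3) = 0.3488
  r_corr = 0.1724 + 0.3488 = 0.5212 μm/a
carbon steel: temperature factor f = +0.150·(-22.3) = -3.3450
  SO₂ term: 1.77·22.5^0.52·exp(0.02·45-3.3450) = 0.7749
  Sd branch = 0.102·Sd^0.62·e^(0.033·RH+0.04·T) = 15.04 μm/a
  r_corr = 0.7749 + 15.04 = 15.81 μm/a
copper: T≤10 °C ⇒ hinge +0.126·(-12.3−10) = -2.8098
  Pd branch = 0.0053·Pd^0.26·e^(0.059·RH+f) = 0.0102 μm/a
  Cl⁻ term: 0.01025·634.1^0.27·exp(0.036·45+0.049·-12.3) = 0.1619
  r_corr = 0.0102 + 0.1619 = 0.1721 μm/a
Ordering by μm/a: carbon steel (15.8) > zinc (0.521) > copper (0.172)

["carbon steel", "zinc", "copper"]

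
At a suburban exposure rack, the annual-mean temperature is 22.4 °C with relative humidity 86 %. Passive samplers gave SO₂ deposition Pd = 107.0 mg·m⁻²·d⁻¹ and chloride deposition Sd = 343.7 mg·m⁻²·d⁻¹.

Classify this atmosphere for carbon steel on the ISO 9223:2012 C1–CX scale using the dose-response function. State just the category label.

carbon steel: f(T) = -0.054·(T−10) [T>10 °C] = -0.6696
  SO₂ term: 1.77·107.0^0.52·exp(0.02·86-0.6696) = 57.47
  Sd branch = 0.102·Sd^0.62·e^(0.033·RH+0.04·T) = 159.5 μm/a
  sum: 57.47 + 159.5 → r_corr = 216.9 μm/a
217 μm/a falls in (200, 700] for carbon steel → category CX

CX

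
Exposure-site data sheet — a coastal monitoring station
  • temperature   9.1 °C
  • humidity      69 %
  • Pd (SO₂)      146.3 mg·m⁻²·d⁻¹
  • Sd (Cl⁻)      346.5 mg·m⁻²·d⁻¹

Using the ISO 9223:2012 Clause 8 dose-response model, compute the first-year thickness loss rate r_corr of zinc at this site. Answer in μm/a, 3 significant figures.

zinc: temperature factor f = +0.038·(-0.9) = -0.0342
  SO₂ term: 0.0129·146.3^0.44·exp(0.046·69-0.0342) = 2.672
  Cl⁻ term: 0.0175·346.5^0.57·exp(0.008·69+0.085·9.1) = 1.846
  sum: 2.672 + 1.846 → r_corr = 4.519 μm/a

r_corr = 4.52 μm/a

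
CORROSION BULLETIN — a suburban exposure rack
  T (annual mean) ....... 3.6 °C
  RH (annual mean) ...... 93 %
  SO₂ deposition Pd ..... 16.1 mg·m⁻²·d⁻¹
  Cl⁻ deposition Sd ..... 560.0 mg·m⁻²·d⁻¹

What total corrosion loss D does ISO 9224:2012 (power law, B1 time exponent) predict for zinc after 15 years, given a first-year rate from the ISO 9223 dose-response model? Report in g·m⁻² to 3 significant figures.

zinc: f(T) = +0.038·(T−10) [T≤10 °C] = -0.2432
  Pd branch = 0.0129·Pd^0.44·e^(0.046·RH+f) = 2.477 μm/a
  Cl⁻ term: 0.0175·560.0^0.57·exp(0.008·93+0.085·3.6) = 1.843
  r_corr = 2.477 + 1.843 = 4.32 μm/a
Power-law: D(15) = r_corr · 15^0.813
  D(15) = 4.32 × 15^0.813 = 4.32 × 9.04 = 39.05 μm
  Mass loss = 39.05 μm × 7.14 g/cm³ = 278.8 g·m⁻²

D(15) = 279 g·m⁻²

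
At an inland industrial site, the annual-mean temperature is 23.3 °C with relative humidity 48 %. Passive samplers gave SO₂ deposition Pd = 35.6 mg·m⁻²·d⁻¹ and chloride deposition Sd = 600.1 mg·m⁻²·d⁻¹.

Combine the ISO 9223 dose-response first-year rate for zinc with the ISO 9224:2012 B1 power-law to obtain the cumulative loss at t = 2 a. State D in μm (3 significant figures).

zinc: f(T) = -0.071·(T−10) [T>10 °C] = -0.9443
  sulphur-dioxide contribution → 0.2198 μm/a
  chloride contribution → 7.137 μm/a
  ⇒ r_corr(zinc) = 7.357 μm/a
Long-term exponent b (ISO 9224 Table 2, B1) = 0.813
  D(2) = 7.357 × 2^0.813 = 7.357 × 1.757 = 12.92 μm

D(2) = 12.9 μm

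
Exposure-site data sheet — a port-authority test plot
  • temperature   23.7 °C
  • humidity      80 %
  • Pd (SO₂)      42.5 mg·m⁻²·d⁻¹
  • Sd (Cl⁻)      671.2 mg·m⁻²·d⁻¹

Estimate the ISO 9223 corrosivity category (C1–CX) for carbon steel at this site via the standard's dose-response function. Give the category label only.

CX

carbon steel: T>10 °C ⇒ hinge -0.054·(23.7−10) = -0.7398
  sulphur-dioxide contribution → 29.4 μm/a
  chloride contribution → 208.7 μm/a
  total first-year rate 238.1 μm/a
238 μm/a falls in (200, 700] for carbon steel → category CX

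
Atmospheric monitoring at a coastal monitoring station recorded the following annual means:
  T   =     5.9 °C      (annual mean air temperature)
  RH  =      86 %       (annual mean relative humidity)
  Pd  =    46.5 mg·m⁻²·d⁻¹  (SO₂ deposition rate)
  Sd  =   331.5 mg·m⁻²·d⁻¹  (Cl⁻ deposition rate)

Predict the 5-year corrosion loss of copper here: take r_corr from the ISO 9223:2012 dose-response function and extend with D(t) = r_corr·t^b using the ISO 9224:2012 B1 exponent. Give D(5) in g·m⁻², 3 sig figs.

copper: f(T) = +0.126·(T−10) [T≤10 °C] = -0.5166
  Pd branch = 0.0053·Pd^0.26·e^(0.059·RH+f) = 1.371 μm/a
  Sd branch = 0.01025·Sd^0.27·e^(0.036·RH+0.049·T) = 1.45 μm/a
  sum: 1.371 + 1.45 → r_corr = 2.821 μm/a
ISO 9224: D(t) = r_corr · t^b with b = 0.667 (copper, B1)
  D(5) = 2.821 × 5^0.667 = 2.821 × 2.926 = 8.254 μm
  Mass loss = 8.254 μm × 8.96 g/cm³ = 73.95 g·m⁻²

D(5) = 74.0 g·m⁻²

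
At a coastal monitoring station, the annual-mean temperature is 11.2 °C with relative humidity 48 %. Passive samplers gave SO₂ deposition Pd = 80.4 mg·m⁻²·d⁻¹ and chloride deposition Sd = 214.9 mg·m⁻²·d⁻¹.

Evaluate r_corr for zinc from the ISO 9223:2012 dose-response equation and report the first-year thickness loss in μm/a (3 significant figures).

r_corr = 2.16 μm/a

zinc: temperature factor f = -0.071·(1.2) = -0.0852
  sulphur-dioxide contribution → 0.7427 μm/a
  chloride contribution → 1.421 μm/a
  ⇒ r_corr(zinc) = 2.164 μm/a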